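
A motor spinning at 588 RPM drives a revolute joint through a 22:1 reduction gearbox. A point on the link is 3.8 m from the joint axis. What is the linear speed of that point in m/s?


omega_motor = 588 * 2*pi/60 = 61.5752 rad/s
omega_joint = omega_motor / 22 = 2.7989 rad/s
v = omega_joint * r = 2.7989 * 3.8
= 10.6357 m/s


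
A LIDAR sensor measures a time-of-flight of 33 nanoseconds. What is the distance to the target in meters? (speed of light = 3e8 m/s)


tof = 33 ns = 3.3e-08 s
dist = c * tof / 2
= 3e8 * 3.3e-08 / 2
= 4.95 m


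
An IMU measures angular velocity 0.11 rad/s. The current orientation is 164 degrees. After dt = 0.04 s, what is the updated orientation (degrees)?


delta_theta = w * dt = 0.11 * 0.04 = 0.0044 rad
= 0.2521 deg
theta_new = 164 + 0.2521 = 164.2521 deg


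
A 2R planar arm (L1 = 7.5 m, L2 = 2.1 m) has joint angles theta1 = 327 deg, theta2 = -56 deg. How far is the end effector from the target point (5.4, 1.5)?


End effector via forward kinematics:
x = L1*cos(t1) + L2*cos(t1+t2) = 6.3267
y = L1*sin(t1) + L2*sin(t1+t2) = -6.1845
Distance to target:
d = sqrt((5.4 - 6.3267)^2 + (1.5 - -6.1845)^2)
= sqrt(0.8587 + 59.0511)
= 7.7401 m


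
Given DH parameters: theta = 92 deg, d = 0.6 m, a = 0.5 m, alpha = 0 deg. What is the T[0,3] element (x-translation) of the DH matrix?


T[0,3] = a * cos(theta)
= 0.5 * cos(92 deg)
= 0.5 * -0.0349
= -0.0174


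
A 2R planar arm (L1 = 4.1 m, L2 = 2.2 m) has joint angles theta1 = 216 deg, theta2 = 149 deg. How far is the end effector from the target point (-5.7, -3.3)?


End effector via forward kinematics:
x = L1*cos(t1) + L2*cos(t1+t2) = -1.1253
y = L1*sin(t1) + L2*sin(t1+t2) = -2.2182
Distance to target:
d = sqrt((-5.7 - -1.1253)^2 + (-3.3 - -2.2182)^2)
= sqrt(20.9275 + 1.1703)
= 4.7008 m


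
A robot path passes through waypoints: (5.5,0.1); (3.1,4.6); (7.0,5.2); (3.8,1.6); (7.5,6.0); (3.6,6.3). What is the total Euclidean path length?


Segment lengths:
  seg1 = sqrt((-2.4)^2 + (4.5)^2) = 5.1
  seg2 = sqrt((3.9)^2 + (0.6)^2) = 3.9459
  seg3 = sqrt((-3.2)^2 + (-3.6)^2) = 4.8166
  seg4 = sqrt((3.7)^2 + (4.4)^2) = 5.7489
  seg5 = sqrt((-3.9)^2 + (0.3)^2) = 3.9115
Total = 23.523


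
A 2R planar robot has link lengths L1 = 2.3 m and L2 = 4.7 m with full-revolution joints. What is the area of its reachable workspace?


r_max = L1 + L2 = 7.0 m
r_min = |L1 - L2| = 2.4 m
Area = pi*(r_max^2 - r_min^2)
= pi*(49.0 - 5.76)
= pi * 43.24
= 135.8425 m^2


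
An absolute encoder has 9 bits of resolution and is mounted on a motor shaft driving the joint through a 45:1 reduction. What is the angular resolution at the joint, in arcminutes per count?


counts = 2^9 = 512
effective counts at joint = 512 * 45 = 23040
resolution = 360*60 / 23040
= 0.9375 arcmin/count


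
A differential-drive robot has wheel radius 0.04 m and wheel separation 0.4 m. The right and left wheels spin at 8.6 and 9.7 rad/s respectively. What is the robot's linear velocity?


vR = r*wR = 0.04*8.6 = 0.344 m/s
vL = r*wL = 0.04*9.7 = 0.388 m/s
v = (vR+vL)/2 = 0.366 m/s
omega = (vR-vL)/L = -0.11 rad/s
linear velocity = 0.366 m/s


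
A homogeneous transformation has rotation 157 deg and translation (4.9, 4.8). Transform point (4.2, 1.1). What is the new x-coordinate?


x' = cos(theta)*px - sin(theta)*py + tx
= -0.9205*4.2 - 0.3907*1.1 + 4.9
= 0.6041


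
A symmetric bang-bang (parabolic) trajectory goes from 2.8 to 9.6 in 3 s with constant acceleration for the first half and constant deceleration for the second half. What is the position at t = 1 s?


Symmetric rest-to-rest: each phase covers (pf-p0)/2 in time T/2. 0.5*a*(T/2)^2 = (pf-p0)/2 => a = 4*(pf-p0)/T^2
a = 4*(9.6-2.8)/3^2 = 3.0222
t = 1 is in the acceleration phase (t <= T/2).
p = p0 + 0.5*a*t^2 = 2.8 + 0.5*3.0222*1^2
= 4.3111


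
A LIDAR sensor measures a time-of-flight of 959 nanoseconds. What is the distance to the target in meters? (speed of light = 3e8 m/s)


tof = 959 ns = 9.59e-07 s
dist = c * tof / 2
= 3e8 * 9.59e-07 / 2
= 143.85 m


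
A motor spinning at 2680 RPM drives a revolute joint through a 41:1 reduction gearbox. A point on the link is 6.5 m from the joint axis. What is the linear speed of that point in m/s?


omega_motor = 2680 * 2*pi/60 = 280.6489 rad/s
omega_joint = omega_motor / 41 = 6.8451 rad/s
v = omega_joint * r = 6.8451 * 6.5
= 44.4931 m/s


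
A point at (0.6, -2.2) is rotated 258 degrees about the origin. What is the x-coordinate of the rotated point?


x' = x*cos(theta) - y*sin(theta)
cos(258 deg) = -0.2079, sin(258 deg) = -0.9781
x' = 0.6 * -0.2079 - -2.2 * -0.9781
= -0.1247 - 2.1519
= -2.2767


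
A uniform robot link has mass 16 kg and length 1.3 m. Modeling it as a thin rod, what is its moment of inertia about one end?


I = (1/3) * m * L^2
= (1/3) * 16 * 1.3^2
= 0.333333 * 16 * 1.69
= 9.0133 kg*m^2


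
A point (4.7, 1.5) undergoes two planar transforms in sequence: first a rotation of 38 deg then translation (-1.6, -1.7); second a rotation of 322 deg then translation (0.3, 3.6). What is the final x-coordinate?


After transform 1:
x1 = cos(38)*4.7 - sin(38)*1.5 + -1.6 = 1.1802
y1 = sin(38)*4.7 + cos(38)*1.5 + -1.7 = 2.3756
After transform 2:
x2 = cos(322)*1.1802 - sin(322)*2.3756 + 0.3
= 2.6926


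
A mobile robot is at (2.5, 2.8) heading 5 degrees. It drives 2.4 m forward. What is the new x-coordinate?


x_new = x0 + d*cos(theta)
= 2.5 + 2.4*cos(5)
= 2.5 + 2.3909
= 4.8909


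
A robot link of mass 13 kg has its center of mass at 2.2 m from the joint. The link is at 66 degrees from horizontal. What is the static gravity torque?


tau = m*g*L*cos(angle)
= 13 * 9.81 * 2.2 * cos(66 deg)
= 13 * 9.81 * 2.2 * 0.4067
= 114.1165 Nm


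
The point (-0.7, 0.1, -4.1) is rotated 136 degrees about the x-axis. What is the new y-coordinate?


Rotation about x-axis: y' = y*cos(theta) - z*sin(theta)
= 0.1 * -0.7193 - -4.1 * 0.6947
= 2.7762


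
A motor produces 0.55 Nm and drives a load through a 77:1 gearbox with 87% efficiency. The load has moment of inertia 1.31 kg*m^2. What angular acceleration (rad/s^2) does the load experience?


tau_out = tau_motor * N * eta
= 0.55 * 77 * 0.87 = 36.8445 Nm
alpha = tau_out / I = 36.8445 / 1.31
= 28.1256 rad/s^2


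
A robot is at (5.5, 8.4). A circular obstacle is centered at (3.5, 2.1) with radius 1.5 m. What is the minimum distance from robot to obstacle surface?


center_dist = sqrt((5.5-3.5)^2 + (8.4-2.1)^2)
= sqrt(4.0 + 39.69)
= 6.6098
min_dist = center_dist - radius = 6.6098 - 1.5 = 5.1098 m


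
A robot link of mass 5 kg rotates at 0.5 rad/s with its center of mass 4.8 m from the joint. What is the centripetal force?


F = m * omega^2 * r
= 5 * 0.5^2 * 4.8
= 5 * 0.25 * 4.8
= 6.0 N


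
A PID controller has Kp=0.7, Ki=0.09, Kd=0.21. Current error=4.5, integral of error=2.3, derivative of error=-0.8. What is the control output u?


u = Kp*e + Ki*int(e) + Kd*de/dt
= 0.7*4.5 + 0.09*2.3 + 0.21*(-0.8)
= 3.15 + 0.207 + -0.168
= 3.189


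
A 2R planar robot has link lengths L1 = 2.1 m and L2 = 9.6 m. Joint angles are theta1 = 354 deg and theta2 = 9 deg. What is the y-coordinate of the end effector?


Convert angles to radians: theta1 = 6.1785, theta2 = 0.1571
y = L1*sin(theta1) + L2*sin(theta1+theta2)
y = -0.2195 + 0.5024
y = 0.2829


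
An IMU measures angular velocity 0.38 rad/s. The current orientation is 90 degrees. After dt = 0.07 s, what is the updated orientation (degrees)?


delta_theta = w * dt = 0.38 * 0.07 = 0.0266 rad
= 1.5241 deg
theta_new = 90 + 1.5241 = 91.5241 deg


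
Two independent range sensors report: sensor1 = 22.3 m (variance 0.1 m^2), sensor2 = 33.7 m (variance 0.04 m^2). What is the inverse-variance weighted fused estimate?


w1 = (1/var1) / (1/var1 + 1/var2)
   = 10.0 / (10.0 + 25.0) = 0.2857
w2 = 1 - w1 = 0.7143
fused = w1*s1 + w2*s2 = 6.3714 + 24.0714
= 30.4429 m


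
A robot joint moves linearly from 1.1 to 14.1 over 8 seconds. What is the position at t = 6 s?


s = t/T = 6/8 = 0.75
p(t) = p0 + (pf-p0)*s
= 1.1 + (14.1 - 1.1) * 0.75
= 10.85


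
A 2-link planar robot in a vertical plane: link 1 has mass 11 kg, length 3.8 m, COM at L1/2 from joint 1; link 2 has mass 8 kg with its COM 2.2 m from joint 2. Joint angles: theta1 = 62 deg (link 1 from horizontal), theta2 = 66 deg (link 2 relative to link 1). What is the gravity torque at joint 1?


Horizontal distance from joint 1 to link-1 COM:
  x_c1 = (L1/2)*cos(t1) = 1.9 * 0.4695 = 0.892 m
Horizontal distance from joint 1 to link-2 COM:
  x_c2 = L1*cos(t1) + Lc2*cos(t1+t2)
       = 3.8*0.4695 + 2.2*-0.6157 = 0.4295 m
tau1 = m1*g*x_c1 + m2*g*x_c2
     = 11*9.81*0.892 + 8*9.81*0.4295
     = 96.2553 + 33.71
     = 129.9653 Nm


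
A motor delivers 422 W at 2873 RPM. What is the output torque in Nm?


omega = 2873 * 2*pi/60 = 300.8599 rad/s
tau = P / omega = 422 / 300.8599
= 1.4026 Nm


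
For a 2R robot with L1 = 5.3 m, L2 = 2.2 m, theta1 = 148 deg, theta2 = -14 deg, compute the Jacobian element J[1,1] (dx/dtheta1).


J[1,1] = -L1*sin(t1) - L2*sin(t1+t2)
= -5.3*sin(148) - 2.2*sin(134)
= -4.3911


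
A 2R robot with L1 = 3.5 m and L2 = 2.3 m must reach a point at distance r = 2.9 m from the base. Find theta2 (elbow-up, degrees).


cos(theta2) = (r^2 - L1^2 - L2^2) / (2*L1*L2)
cos(theta2) = (8.41 - 12.25 - 5.29) / 16.1
cos(theta2) = -0.567081
theta2 = 124.5469 degrees


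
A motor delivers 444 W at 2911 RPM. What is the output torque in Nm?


omega = 2911 * 2*pi/60 = 304.8392 rad/s
tau = P / omega = 444 / 304.8392
= 1.4565 Nm


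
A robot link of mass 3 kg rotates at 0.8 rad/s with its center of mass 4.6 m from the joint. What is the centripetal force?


F = m * omega^2 * r
= 3 * 0.8^2 * 4.6
= 3 * 0.64 * 4.6
= 8.832 N


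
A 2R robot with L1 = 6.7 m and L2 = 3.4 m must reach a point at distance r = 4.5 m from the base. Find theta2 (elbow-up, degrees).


cos(theta2) = (r^2 - L1^2 - L2^2) / (2*L1*L2)
cos(theta2) = (20.25 - 44.89 - 11.56) / 45.56
cos(theta2) = -0.794557
theta2 = 142.6134 degrees


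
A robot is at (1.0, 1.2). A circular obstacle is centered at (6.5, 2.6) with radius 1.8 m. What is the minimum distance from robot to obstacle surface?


center_dist = sqrt((1.0-6.5)^2 + (1.2-2.6)^2)
= sqrt(30.25 + 1.96)
= 5.6754
min_dist = center_dist - radius = 5.6754 - 1.8 = 3.8754 m


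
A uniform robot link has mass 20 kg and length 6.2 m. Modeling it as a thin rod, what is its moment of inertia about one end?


I = (1/3) * m * L^2
= (1/3) * 20 * 6.2^2
= 0.333333 * 20 * 38.44
= 256.2667 kg*m^2


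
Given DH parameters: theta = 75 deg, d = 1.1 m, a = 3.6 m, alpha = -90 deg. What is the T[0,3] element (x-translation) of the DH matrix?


T[0,3] = a * cos(theta)
= 3.6 * cos(75 deg)
= 3.6 * 0.2588
= 0.9317


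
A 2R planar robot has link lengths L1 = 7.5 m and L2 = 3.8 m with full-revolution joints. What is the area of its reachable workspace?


r_max = L1 + L2 = 11.3 m
r_min = |L1 - L2| = 3.7 m
Area = pi*(r_max^2 - r_min^2)
= pi*(127.69 - 13.69)
= pi * 114.0
= 358.1416 m^2


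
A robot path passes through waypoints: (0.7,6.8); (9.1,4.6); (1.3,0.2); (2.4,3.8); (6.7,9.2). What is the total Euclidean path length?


Segment lengths:
  seg1 = sqrt((8.4)^2 + (-2.2)^2) = 8.6833
  seg2 = sqrt((-7.8)^2 + (-4.4)^2) = 8.9554
  seg3 = sqrt((1.1)^2 + (3.6)^2) = 3.7643
  seg4 = sqrt((4.3)^2 + (5.4)^2) = 6.9029
Total = 28.306


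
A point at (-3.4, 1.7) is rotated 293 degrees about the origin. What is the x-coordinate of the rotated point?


x' = x*cos(theta) - y*sin(theta)
cos(293 deg) = 0.3907, sin(293 deg) = -0.9205
x' = -3.4 * 0.3907 - 1.7 * -0.9205
= -1.3285 - -1.5649
= 0.2364


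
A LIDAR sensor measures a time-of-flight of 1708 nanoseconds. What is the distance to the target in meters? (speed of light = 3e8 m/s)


tof = 1708 ns = 1.708e-06 s
dist = c * tof / 2
= 3e8 * 1.708e-06 / 2
= 256.2 m


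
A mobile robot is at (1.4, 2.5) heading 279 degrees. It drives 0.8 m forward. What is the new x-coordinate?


x_new = x0 + d*cos(theta)
= 1.4 + 0.8*cos(279)
= 1.4 + 0.1251
= 1.5251


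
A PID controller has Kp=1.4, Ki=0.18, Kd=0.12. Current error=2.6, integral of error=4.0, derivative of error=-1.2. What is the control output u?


u = Kp*e + Ki*int(e) + Kd*de/dt
= 1.4*2.6 + 0.18*4.0 + 0.12*(-1.2)
= 3.64 + 0.72 + -0.144
= 4.216


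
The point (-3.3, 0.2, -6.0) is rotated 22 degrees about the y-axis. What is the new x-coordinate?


Rotation about y-axis: x' = x*cos(theta) + z*sin(theta)
= -3.3 * 0.9272 + -6.0 * 0.3746
= -5.3073


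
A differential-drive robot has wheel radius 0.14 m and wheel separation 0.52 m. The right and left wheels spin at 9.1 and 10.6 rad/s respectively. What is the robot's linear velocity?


vR = r*wR = 0.14*9.1 = 1.274 m/s
vL = r*wL = 0.14*10.6 = 1.484 m/s
v = (vR+vL)/2 = 1.379 m/s
omega = (vR-vL)/L = -0.4038 rad/s
linear velocity = 1.379 m/s


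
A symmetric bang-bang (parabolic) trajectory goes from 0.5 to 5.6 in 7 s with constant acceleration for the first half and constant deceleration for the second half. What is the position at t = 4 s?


Symmetric rest-to-rest: each phase covers (pf-p0)/2 in time T/2. 0.5*a*(T/2)^2 = (pf-p0)/2 => a = 4*(pf-p0)/T^2
a = 4*(5.6-0.5)/7^2 = 0.4163
t = 4 is in the deceleration phase (t > T/2).
p = pf - 0.5*a*(T-t)^2 = 5.6 - 0.5*0.4163*3^2
= 3.7265


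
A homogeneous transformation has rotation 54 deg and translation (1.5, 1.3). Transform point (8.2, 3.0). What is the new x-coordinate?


x' = cos(theta)*px - sin(theta)*py + tx
= 0.5878*8.2 - 0.809*3.0 + 1.5
= 3.8928


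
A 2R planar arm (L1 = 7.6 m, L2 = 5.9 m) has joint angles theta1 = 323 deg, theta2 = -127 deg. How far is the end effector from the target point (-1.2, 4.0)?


End effector via forward kinematics:
x = L1*cos(t1) + L2*cos(t1+t2) = 0.3982
y = L1*sin(t1) + L2*sin(t1+t2) = -6.2001
Distance to target:
d = sqrt((-1.2 - 0.3982)^2 + (4.0 - -6.2001)^2)
= sqrt(2.5542 + 104.0411)
= 10.3245 m


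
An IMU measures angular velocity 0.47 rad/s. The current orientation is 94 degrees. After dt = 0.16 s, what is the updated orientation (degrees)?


delta_theta = w * dt = 0.47 * 0.16 = 0.0752 rad
= 4.3086 deg
theta_new = 94 + 4.3086 = 98.3086 deg


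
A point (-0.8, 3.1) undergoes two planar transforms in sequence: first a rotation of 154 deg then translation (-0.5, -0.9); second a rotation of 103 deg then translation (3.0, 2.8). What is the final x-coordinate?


After transform 1:
x1 = cos(154)*-0.8 - sin(154)*3.1 + -0.5 = -1.1399
y1 = sin(154)*-0.8 + cos(154)*3.1 + -0.9 = -4.037
After transform 2:
x2 = cos(103)*-1.1399 - sin(103)*-4.037 + 3.0
= 7.1899


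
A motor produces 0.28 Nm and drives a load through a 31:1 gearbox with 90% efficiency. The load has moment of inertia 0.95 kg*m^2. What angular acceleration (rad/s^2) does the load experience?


tau_out = tau_motor * N * eta
= 0.28 * 31 * 0.9 = 7.812 Nm
alpha = tau_out / I = 7.812 / 0.95
= 8.2232 rad/s^2


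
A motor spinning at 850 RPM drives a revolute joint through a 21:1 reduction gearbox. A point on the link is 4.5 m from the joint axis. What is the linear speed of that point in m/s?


omega_motor = 850 * 2*pi/60 = 89.0118 rad/s
omega_joint = omega_motor / 21 = 4.2387 rad/s
v = omega_joint * r = 4.2387 * 4.5
= 19.074 m/s


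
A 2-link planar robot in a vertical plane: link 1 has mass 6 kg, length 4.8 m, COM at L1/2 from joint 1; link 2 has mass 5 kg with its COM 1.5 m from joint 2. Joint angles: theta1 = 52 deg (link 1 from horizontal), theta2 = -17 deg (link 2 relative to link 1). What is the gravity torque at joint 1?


Horizontal distance from joint 1 to link-1 COM:
  x_c1 = (L1/2)*cos(t1) = 2.4 * 0.6157 = 1.4776 m
Horizontal distance from joint 1 to link-2 COM:
  x_c2 = L1*cos(t1) + Lc2*cos(t1+t2)
       = 4.8*0.6157 + 1.5*0.8192 = 4.1839 m
tau1 = m1*g*x_c1 + m2*g*x_c2
     = 6*9.81*1.4776 + 5*9.81*4.1839
     = 86.9708 + 205.2204
     = 292.1913 Nm


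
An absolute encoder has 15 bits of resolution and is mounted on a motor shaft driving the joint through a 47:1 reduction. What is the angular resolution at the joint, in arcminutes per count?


counts = 2^15 = 32768
effective counts at joint = 32768 * 47 = 1540096
resolution = 360*60 / 1540096
= 0.014 arcmin/count


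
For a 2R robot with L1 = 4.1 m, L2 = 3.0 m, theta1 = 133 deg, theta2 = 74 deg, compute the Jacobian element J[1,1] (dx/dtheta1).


J[1,1] = -L1*sin(t1) - L2*sin(t1+t2)
= -4.1*sin(133) - 3.0*sin(207)
= -1.6366


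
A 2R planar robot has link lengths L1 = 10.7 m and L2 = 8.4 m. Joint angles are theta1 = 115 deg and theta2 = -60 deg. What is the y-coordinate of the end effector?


Convert angles to radians: theta1 = 2.0071, theta2 = -1.0472
y = L1*sin(theta1) + L2*sin(theta1+theta2)
y = 9.6975 + 6.8809
y = 16.5784


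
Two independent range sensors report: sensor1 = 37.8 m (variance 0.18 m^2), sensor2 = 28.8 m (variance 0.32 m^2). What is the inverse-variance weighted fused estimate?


w1 = (1/var1) / (1/var1 + 1/var2)
   = 5.5556 / (5.5556 + 3.125) = 0.64
w2 = 1 - w1 = 0.36
fused = w1*s1 + w2*s2 = 24.192 + 10.368
= 34.56 m


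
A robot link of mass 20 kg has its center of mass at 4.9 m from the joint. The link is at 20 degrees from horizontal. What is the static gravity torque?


tau = m*g*L*cos(angle)
= 20 * 9.81 * 4.9 * cos(20 deg)
= 20 * 9.81 * 4.9 * 0.9397
= 903.4017 Nm


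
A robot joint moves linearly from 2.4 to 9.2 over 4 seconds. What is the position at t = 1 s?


s = t/T = 1/4 = 0.25
p(t) = p0 + (pf-p0)*s
= 2.4 + (9.2 - 2.4) * 0.25
= 4.1


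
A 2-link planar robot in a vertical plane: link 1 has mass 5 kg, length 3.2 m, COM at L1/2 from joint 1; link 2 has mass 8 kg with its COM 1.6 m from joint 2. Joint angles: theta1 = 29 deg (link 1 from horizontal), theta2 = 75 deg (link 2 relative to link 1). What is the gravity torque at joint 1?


Horizontal distance from joint 1 to link-1 COM:
  x_c1 = (L1/2)*cos(t1) = 1.6 * 0.8746 = 1.3994 m
Horizontal distance from joint 1 to link-2 COM:
  x_c2 = L1*cos(t1) + Lc2*cos(t1+t2)
       = 3.2*0.8746 + 1.6*-0.2419 = 2.4117 m
tau1 = m1*g*x_c1 + m2*g*x_c2
     = 5*9.81*1.3994 + 8*9.81*2.4117
     = 68.6402 + 189.2708
     = 257.911 Nm


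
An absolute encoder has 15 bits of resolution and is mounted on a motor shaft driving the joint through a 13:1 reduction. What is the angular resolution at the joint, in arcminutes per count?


counts = 2^15 = 32768
effective counts at joint = 32768 * 13 = 425984
resolution = 360*60 / 425984
= 0.0507 arcmin/count


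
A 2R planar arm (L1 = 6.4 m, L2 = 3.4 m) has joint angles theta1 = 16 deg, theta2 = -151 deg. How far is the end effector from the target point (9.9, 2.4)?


End effector via forward kinematics:
x = L1*cos(t1) + L2*cos(t1+t2) = 3.7479
y = L1*sin(t1) + L2*sin(t1+t2) = -0.6401
Distance to target:
d = sqrt((9.9 - 3.7479)^2 + (2.4 - -0.6401)^2)
= sqrt(37.8482 + 9.2421)
= 6.8622 m


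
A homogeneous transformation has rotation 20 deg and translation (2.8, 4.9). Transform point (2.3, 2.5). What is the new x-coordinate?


x' = cos(theta)*px - sin(theta)*py + tx
= 0.9397*2.3 - 0.342*2.5 + 2.8
= 4.1062


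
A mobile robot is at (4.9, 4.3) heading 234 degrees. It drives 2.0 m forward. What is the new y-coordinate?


y_new = y0 + d*sin(theta)
= 4.3 + 2.0*sin(234)
= 4.3 + -1.618
= 2.682


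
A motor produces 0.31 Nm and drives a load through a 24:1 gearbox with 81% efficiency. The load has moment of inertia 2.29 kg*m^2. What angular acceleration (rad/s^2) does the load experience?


tau_out = tau_motor * N * eta
= 0.31 * 24 * 0.81 = 6.0264 Nm
alpha = tau_out / I = 6.0264 / 2.29
= 2.6316 rad/s^2


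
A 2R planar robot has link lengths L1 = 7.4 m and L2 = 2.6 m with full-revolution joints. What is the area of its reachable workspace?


r_max = L1 + L2 = 10.0 m
r_min = |L1 - L2| = 4.8 m
Area = pi*(r_max^2 - r_min^2)
= pi*(100.0 - 23.04)
= pi * 76.96
= 241.777 m^2


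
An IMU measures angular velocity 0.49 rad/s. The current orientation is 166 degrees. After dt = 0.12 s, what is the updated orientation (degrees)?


delta_theta = w * dt = 0.49 * 0.12 = 0.0588 rad
= 3.369 deg
theta_new = 166 + 3.369 = 169.369 deg


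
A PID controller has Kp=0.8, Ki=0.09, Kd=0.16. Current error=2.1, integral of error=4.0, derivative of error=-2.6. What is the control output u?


u = Kp*e + Ki*int(e) + Kd*de/dt
= 0.8*2.1 + 0.09*4.0 + 0.16*(-2.6)
= 1.68 + 0.36 + -0.416
= 1.624


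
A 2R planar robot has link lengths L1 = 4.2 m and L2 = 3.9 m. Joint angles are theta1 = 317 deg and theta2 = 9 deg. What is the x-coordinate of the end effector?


Convert angles to radians: theta1 = 5.5327, theta2 = 0.1571
x = L1*cos(theta1) + L2*cos(theta1+theta2)
x = 3.0717 + 3.2332
x = 6.3049


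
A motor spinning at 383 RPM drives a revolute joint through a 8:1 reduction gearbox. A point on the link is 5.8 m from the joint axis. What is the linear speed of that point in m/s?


omega_motor = 383 * 2*pi/60 = 40.1077 rad/s
omega_joint = omega_motor / 8 = 5.0135 rad/s
v = omega_joint * r = 5.0135 * 5.8
= 29.0781 m/s


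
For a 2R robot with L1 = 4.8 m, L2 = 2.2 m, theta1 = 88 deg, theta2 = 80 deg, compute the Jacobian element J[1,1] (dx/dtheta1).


J[1,1] = -L1*sin(t1) - L2*sin(t1+t2)
= -4.8*sin(88) - 2.2*sin(168)
= -5.2545


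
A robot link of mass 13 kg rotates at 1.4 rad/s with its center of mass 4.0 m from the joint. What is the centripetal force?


F = m * omega^2 * r
= 13 * 1.4^2 * 4.0
= 13 * 1.96 * 4.0
= 101.92 N


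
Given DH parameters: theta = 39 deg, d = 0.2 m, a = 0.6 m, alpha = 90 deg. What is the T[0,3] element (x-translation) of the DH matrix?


T[0,3] = a * cos(theta)
= 0.6 * cos(39 deg)
= 0.6 * 0.7771
= 0.4663


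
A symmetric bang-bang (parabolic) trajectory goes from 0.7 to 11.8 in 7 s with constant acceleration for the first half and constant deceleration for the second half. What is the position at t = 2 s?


Symmetric rest-to-rest: each phase covers (pf-p0)/2 in time T/2. 0.5*a*(T/2)^2 = (pf-p0)/2 => a = 4*(pf-p0)/T^2
a = 4*(11.8-0.7)/7^2 = 0.9061
t = 2 is in the acceleration phase (t <= T/2).
p = p0 + 0.5*a*t^2 = 0.7 + 0.5*0.9061*2^2
= 2.5122


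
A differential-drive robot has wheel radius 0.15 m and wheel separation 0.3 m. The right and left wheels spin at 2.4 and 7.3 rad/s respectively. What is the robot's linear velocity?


vR = r*wR = 0.15*2.4 = 0.36 m/s
vL = r*wL = 0.15*7.3 = 1.095 m/s
v = (vR+vL)/2 = 0.7275 m/s
omega = (vR-vL)/L = -2.45 rad/s
linear velocity = 0.7275 m/s


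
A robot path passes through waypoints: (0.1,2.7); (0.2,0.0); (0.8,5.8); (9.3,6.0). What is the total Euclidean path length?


Segment lengths:
  seg1 = sqrt((0.1)^2 + (-2.7)^2) = 2.7019
  seg2 = sqrt((0.6)^2 + (5.8)^2) = 5.831
  seg3 = sqrt((8.5)^2 + (0.2)^2) = 8.5024
Total = 17.0352


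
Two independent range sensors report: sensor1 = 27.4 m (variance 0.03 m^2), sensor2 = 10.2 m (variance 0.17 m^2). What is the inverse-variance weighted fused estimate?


w1 = (1/var1) / (1/var1 + 1/var2)
   = 33.3333 / (33.3333 + 5.8824) = 0.85
w2 = 1 - w1 = 0.15
fused = w1*s1 + w2*s2 = 23.29 + 1.53
= 24.82 m


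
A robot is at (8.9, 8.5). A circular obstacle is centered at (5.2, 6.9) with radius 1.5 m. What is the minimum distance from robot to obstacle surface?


center_dist = sqrt((8.9-5.2)^2 + (8.5-6.9)^2)
= sqrt(13.69 + 2.56)
= 4.0311
min_dist = center_dist - radius = 4.0311 - 1.5 = 2.5311 m


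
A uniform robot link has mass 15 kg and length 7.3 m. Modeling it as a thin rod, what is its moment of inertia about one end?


I = (1/3) * m * L^2
= (1/3) * 15 * 7.3^2
= 0.333333 * 15 * 53.29
= 266.45 kg*m^2


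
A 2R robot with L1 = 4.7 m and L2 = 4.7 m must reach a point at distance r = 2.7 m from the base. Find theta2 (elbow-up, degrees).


cos(theta2) = (r^2 - L1^2 - L2^2) / (2*L1*L2)
cos(theta2) = (7.29 - 22.09 - 22.09) / 44.18
cos(theta2) = -0.834993
theta2 = 146.6151 degrees


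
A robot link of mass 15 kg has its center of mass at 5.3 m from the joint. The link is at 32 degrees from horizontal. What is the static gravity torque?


tau = m*g*L*cos(angle)
= 15 * 9.81 * 5.3 * cos(32 deg)
= 15 * 9.81 * 5.3 * 0.848
= 661.3885 Nm


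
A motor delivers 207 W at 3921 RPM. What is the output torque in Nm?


omega = 3921 * 2*pi/60 = 410.6062 rad/s
tau = P / omega = 207 / 410.6062
= 0.5041 Nm


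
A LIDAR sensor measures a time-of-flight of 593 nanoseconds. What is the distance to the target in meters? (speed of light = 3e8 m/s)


tof = 593 ns = 5.93e-07 s
dist = c * tof / 2
= 3e8 * 5.93e-07 / 2
= 88.95 m


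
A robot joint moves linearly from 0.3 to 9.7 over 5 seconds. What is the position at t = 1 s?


s = t/T = 1/5 = 0.2
p(t) = p0 + (pf-p0)*s
= 0.3 + (9.7 - 0.3) * 0.2
= 2.18


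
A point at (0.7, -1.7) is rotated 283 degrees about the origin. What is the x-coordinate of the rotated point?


x' = x*cos(theta) - y*sin(theta)
cos(283 deg) = 0.225, sin(283 deg) = -0.9744
x' = 0.7 * 0.225 - -1.7 * -0.9744
= 0.1575 - 1.6564
= -1.499


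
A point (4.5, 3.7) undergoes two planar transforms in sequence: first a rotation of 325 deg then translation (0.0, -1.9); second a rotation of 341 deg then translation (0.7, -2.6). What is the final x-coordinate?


After transform 1:
x1 = cos(325)*4.5 - sin(325)*3.7 + 0.0 = 5.8084
y1 = sin(325)*4.5 + cos(325)*3.7 + -1.9 = -1.4502
After transform 2:
x2 = cos(341)*5.8084 - sin(341)*-1.4502 + 0.7
= 5.7198


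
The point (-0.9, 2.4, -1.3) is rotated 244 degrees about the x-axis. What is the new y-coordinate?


Rotation about x-axis: y' = y*cos(theta) - z*sin(theta)
= 2.4 * -0.4384 - -1.3 * -0.8988
= -2.2205


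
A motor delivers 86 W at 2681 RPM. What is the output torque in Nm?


omega = 2681 * 2*pi/60 = 280.7537 rad/s
tau = P / omega = 86 / 280.7537
= 0.3063 Nm


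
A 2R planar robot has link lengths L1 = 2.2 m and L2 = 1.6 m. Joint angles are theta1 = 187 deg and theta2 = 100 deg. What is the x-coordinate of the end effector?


Convert angles to radians: theta1 = 3.2638, theta2 = 1.7453
x = L1*cos(theta1) + L2*cos(theta1+theta2)
x = -2.1836 + 0.4678
x = -1.7158


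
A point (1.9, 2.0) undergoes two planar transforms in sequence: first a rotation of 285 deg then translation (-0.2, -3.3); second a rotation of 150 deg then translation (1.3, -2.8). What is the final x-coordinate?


After transform 1:
x1 = cos(285)*1.9 - sin(285)*2.0 + -0.2 = 2.2236
y1 = sin(285)*1.9 + cos(285)*2.0 + -3.3 = -4.6176
After transform 2:
x2 = cos(150)*2.2236 - sin(150)*-4.6176 + 1.3
= 1.6831


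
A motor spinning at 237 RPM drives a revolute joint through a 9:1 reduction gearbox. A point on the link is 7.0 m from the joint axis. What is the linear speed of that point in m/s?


omega_motor = 237 * 2*pi/60 = 24.8186 rad/s
omega_joint = omega_motor / 9 = 2.7576 rad/s
v = omega_joint * r = 2.7576 * 7.0
= 19.3033 m/s


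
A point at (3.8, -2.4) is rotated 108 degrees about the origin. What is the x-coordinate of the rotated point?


x' = x*cos(theta) - y*sin(theta)
cos(108 deg) = -0.309, sin(108 deg) = 0.9511
x' = 3.8 * -0.309 - -2.4 * 0.9511
= -1.1743 - -2.2825
= 1.1083


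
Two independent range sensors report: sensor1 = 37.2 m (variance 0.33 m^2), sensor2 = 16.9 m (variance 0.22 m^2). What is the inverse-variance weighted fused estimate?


w1 = (1/var1) / (1/var1 + 1/var2)
   = 3.0303 / (3.0303 + 4.5455) = 0.4
w2 = 1 - w1 = 0.6
fused = w1*s1 + w2*s2 = 14.88 + 10.14
= 25.02 m


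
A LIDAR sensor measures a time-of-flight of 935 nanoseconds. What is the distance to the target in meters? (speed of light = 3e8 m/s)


tof = 935 ns = 9.35e-07 s
dist = c * tof / 2
= 3e8 * 9.35e-07 / 2
= 140.25 m


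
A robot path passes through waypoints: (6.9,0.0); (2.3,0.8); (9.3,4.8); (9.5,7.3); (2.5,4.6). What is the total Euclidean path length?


Segment lengths:
  seg1 = sqrt((-4.6)^2 + (0.8)^2) = 4.669
  seg2 = sqrt((7.0)^2 + (4.0)^2) = 8.0623
  seg3 = sqrt((0.2)^2 + (2.5)^2) = 2.508
  seg4 = sqrt((-7.0)^2 + (-2.7)^2) = 7.5027
Total = 22.742


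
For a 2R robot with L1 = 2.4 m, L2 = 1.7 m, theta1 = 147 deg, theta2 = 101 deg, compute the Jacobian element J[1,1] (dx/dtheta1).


J[1,1] = -L1*sin(t1) - L2*sin(t1+t2)
= -2.4*sin(147) - 1.7*sin(248)
= 0.2691


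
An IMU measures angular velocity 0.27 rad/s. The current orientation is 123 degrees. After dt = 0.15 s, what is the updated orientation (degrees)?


delta_theta = w * dt = 0.27 * 0.15 = 0.0405 rad
= 2.3205 deg
theta_new = 123 + 2.3205 = 125.3205 deg


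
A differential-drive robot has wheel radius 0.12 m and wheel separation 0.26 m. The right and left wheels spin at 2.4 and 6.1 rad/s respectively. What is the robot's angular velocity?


vR = r*wR = 0.12*2.4 = 0.288 m/s
vL = r*wL = 0.12*6.1 = 0.732 m/s
v = (vR+vL)/2 = 0.51 m/s
omega = (vR-vL)/L = -1.7077 rad/s
angular velocity = -1.7077 rad/s


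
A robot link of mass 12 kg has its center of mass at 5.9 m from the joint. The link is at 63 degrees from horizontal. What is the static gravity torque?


tau = m*g*L*cos(angle)
= 12 * 9.81 * 5.9 * cos(63 deg)
= 12 * 9.81 * 5.9 * 0.454
= 315.3182 Nm


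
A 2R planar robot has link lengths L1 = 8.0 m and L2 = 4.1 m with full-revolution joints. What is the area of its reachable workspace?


r_max = L1 + L2 = 12.1 m
r_min = |L1 - L2| = 3.9 m
Area = pi*(r_max^2 - r_min^2)
= pi*(146.41 - 15.21)
= pi * 131.2
= 412.177 m^2


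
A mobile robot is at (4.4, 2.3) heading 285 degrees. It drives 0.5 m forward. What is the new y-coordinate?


y_new = y0 + d*sin(theta)
= 2.3 + 0.5*sin(285)
= 2.3 + -0.483
= 1.817


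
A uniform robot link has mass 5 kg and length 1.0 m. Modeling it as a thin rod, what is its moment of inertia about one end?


I = (1/3) * m * L^2
= (1/3) * 5 * 1.0^2
= 0.333333 * 5 * 1.0
= 1.6667 kg*m^2


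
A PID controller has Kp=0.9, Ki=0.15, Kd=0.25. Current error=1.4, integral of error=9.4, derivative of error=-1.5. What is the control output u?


u = Kp*e + Ki*int(e) + Kd*de/dt
= 0.9*1.4 + 0.15*9.4 + 0.25*(-1.5)
= 1.26 + 1.41 + -0.375
= 2.295


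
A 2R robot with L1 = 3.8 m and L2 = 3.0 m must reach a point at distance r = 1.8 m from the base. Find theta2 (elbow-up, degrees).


cos(theta2) = (r^2 - L1^2 - L2^2) / (2*L1*L2)
cos(theta2) = (3.24 - 14.44 - 9.0) / 22.8
cos(theta2) = -0.885965
theta2 = 152.3705 degrees


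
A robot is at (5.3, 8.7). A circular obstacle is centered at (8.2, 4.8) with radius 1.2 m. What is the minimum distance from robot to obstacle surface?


center_dist = sqrt((5.3-8.2)^2 + (8.7-4.8)^2)
= sqrt(8.41 + 15.21)
= 4.86
min_dist = center_dist - radius = 4.86 - 1.2 = 3.66 m


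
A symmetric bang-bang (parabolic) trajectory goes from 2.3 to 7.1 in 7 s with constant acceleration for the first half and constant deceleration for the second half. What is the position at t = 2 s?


Symmetric rest-to-rest: each phase covers (pf-p0)/2 in time T/2. 0.5*a*(T/2)^2 = (pf-p0)/2 => a = 4*(pf-p0)/T^2
a = 4*(7.1-2.3)/7^2 = 0.3918
t = 2 is in the acceleration phase (t <= T/2).
p = p0 + 0.5*a*t^2 = 2.3 + 0.5*0.3918*2^2
= 3.0837


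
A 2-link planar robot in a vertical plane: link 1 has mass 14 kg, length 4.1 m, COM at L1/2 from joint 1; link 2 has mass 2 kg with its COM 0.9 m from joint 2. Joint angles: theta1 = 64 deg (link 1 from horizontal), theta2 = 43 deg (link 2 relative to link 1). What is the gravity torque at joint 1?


Horizontal distance from joint 1 to link-1 COM:
  x_c1 = (L1/2)*cos(t1) = 2.05 * 0.4384 = 0.8987 m
Horizontal distance from joint 1 to link-2 COM:
  x_c2 = L1*cos(t1) + Lc2*cos(t1+t2)
       = 4.1*0.4384 + 0.9*-0.2924 = 1.5342 m
tau1 = m1*g*x_c1 + m2*g*x_c2
     = 14*9.81*0.8987 + 2*9.81*1.5342
     = 123.4221 + 30.1008
     = 153.5228 Nm


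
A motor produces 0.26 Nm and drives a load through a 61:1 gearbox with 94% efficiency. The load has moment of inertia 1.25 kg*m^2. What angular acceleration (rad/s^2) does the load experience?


tau_out = tau_motor * N * eta
= 0.26 * 61 * 0.94 = 14.9084 Nm
alpha = tau_out / I = 14.9084 / 1.25
= 11.9267 rad/s^2


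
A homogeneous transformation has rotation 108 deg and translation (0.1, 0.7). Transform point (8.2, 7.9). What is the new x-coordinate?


x' = cos(theta)*px - sin(theta)*py + tx
= -0.309*8.2 - 0.9511*7.9 + 0.1
= -9.9473


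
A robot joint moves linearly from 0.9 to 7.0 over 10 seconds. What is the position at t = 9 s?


s = t/T = 9/10 = 0.9
p(t) = p0 + (pf-p0)*s
= 0.9 + (7.0 - 0.9) * 0.9
= 6.39


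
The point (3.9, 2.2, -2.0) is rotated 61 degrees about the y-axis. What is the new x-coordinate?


Rotation about y-axis: x' = x*cos(theta) + z*sin(theta)
= 3.9 * 0.4848 + -2.0 * 0.8746
= 0.1415


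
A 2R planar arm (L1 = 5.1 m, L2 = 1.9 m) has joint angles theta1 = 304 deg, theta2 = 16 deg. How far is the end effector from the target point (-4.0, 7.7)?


End effector via forward kinematics:
x = L1*cos(t1) + L2*cos(t1+t2) = 4.3074
y = L1*sin(t1) + L2*sin(t1+t2) = -5.4494
Distance to target:
d = sqrt((-4.0 - 4.3074)^2 + (7.7 - -5.4494)^2)
= sqrt(69.0124 + 172.9064)
= 15.5537 m


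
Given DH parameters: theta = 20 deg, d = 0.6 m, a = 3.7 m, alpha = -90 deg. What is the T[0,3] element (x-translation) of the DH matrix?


T[0,3] = a * cos(theta)
= 3.7 * cos(20 deg)
= 3.7 * 0.9397
= 3.4769


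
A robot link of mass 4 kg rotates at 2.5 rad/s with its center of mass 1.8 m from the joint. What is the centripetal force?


F = m * omega^2 * r
= 4 * 2.5^2 * 1.8
= 4 * 6.25 * 1.8
= 45.0 N


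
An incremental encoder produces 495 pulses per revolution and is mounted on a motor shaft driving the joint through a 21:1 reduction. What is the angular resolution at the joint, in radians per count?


counts per rev = 495
effective counts at joint = 495 * 21 = 10395
resolution = 2*pi / 10395
= 6.0444e-04 rad/count


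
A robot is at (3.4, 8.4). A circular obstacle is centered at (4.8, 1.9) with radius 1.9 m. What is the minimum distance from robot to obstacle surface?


center_dist = sqrt((3.4-4.8)^2 + (8.4-1.9)^2)
= sqrt(1.96 + 42.25)
= 6.6491
min_dist = center_dist - radius = 6.6491 - 1.9 = 4.7491 m


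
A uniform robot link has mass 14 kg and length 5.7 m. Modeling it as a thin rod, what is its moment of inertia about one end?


I = (1/3) * m * L^2
= (1/3) * 14 * 5.7^2
= 0.333333 * 14 * 32.49
= 151.62 kg*m^2


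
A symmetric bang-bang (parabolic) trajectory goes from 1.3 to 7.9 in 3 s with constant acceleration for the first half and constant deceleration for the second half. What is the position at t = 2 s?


Symmetric rest-to-rest: each phase covers (pf-p0)/2 in time T/2. 0.5*a*(T/2)^2 = (pf-p0)/2 => a = 4*(pf-p0)/T^2
a = 4*(7.9-1.3)/3^2 = 2.9333
t = 2 is in the deceleration phase (t > T/2).
p = pf - 0.5*a*(T-t)^2 = 7.9 - 0.5*2.9333*1^2
= 6.4333


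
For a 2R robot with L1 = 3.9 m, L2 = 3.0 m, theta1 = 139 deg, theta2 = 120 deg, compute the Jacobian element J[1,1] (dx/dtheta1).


J[1,1] = -L1*sin(t1) - L2*sin(t1+t2)
= -3.9*sin(139) - 3.0*sin(259)
= 0.3863


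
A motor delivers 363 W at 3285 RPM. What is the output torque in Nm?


omega = 3285 * 2*pi/60 = 344.0044 rad/s
tau = P / omega = 363 / 344.0044
= 1.0552 Nm


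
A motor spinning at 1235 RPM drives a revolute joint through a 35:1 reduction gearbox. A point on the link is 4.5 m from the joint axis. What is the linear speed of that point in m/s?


omega_motor = 1235 * 2*pi/60 = 129.3289 rad/s
omega_joint = omega_motor / 35 = 3.6951 rad/s
v = omega_joint * r = 3.6951 * 4.5
= 16.628 m/s


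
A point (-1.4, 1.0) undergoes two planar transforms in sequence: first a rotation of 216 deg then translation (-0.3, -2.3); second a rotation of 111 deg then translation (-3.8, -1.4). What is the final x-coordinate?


After transform 1:
x1 = cos(216)*-1.4 - sin(216)*1.0 + -0.3 = 1.4204
y1 = sin(216)*-1.4 + cos(216)*1.0 + -2.3 = -2.2861
After transform 2:
x2 = cos(111)*1.4204 - sin(111)*-2.2861 + -3.8
= -2.1748


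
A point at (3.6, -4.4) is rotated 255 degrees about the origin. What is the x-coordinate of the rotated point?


x' = x*cos(theta) - y*sin(theta)
cos(255 deg) = -0.2588, sin(255 deg) = -0.9659
x' = 3.6 * -0.2588 - -4.4 * -0.9659
= -0.9317 - 4.2501
= -5.1818


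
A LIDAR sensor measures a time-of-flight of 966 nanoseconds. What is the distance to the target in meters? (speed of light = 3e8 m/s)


tof = 966 ns = 9.66e-07 s
dist = c * tof / 2
= 3e8 * 9.66e-07 / 2
= 144.9 m


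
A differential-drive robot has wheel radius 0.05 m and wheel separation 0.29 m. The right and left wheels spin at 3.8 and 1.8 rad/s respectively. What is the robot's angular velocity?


vR = r*wR = 0.05*3.8 = 0.19 m/s
vL = r*wL = 0.05*1.8 = 0.09 m/s
v = (vR+vL)/2 = 0.14 m/s
omega = (vR-vL)/L = 0.3448 rad/s
angular velocity = 0.3448 rad/s


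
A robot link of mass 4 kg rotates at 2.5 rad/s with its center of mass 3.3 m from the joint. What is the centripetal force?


F = m * omega^2 * r
= 4 * 2.5^2 * 3.3
= 4 * 6.25 * 3.3
= 82.5 N


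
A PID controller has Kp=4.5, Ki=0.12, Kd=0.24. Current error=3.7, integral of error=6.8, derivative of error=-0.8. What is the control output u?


u = Kp*e + Ki*int(e) + Kd*de/dt
= 4.5*3.7 + 0.12*6.8 + 0.24*(-0.8)
= 16.65 + 0.816 + -0.192
= 17.274


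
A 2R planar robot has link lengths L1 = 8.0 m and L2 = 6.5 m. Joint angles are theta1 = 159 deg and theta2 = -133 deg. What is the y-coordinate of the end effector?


Convert angles to radians: theta1 = 2.7751, theta2 = -2.3213
y = L1*sin(theta1) + L2*sin(theta1+theta2)
y = 2.8669 + 2.8494
y = 5.7164


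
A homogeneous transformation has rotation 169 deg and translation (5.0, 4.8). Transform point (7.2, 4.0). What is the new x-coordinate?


x' = cos(theta)*px - sin(theta)*py + tx
= -0.9816*7.2 - 0.1908*4.0 + 5.0
= -2.831


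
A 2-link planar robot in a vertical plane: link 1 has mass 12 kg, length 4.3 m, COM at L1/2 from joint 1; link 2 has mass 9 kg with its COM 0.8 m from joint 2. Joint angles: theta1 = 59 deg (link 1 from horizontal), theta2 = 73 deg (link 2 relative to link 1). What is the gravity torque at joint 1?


Horizontal distance from joint 1 to link-1 COM:
  x_c1 = (L1/2)*cos(t1) = 2.15 * 0.515 = 1.1073 m
Horizontal distance from joint 1 to link-2 COM:
  x_c2 = L1*cos(t1) + Lc2*cos(t1+t2)
       = 4.3*0.515 + 0.8*-0.6691 = 1.6794 m
tau1 = m1*g*x_c1 + m2*g*x_c2
     = 12*9.81*1.1073 + 9*9.81*1.6794
     = 130.3551 + 148.2706
     = 278.6257 Nm


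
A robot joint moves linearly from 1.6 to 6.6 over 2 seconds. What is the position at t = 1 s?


s = t/T = 1/2 = 0.5
p(t) = p0 + (pf-p0)*s
= 1.6 + (6.6 - 1.6) * 0.5
= 4.1


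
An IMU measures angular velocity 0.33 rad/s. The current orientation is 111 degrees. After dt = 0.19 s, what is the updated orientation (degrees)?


delta_theta = w * dt = 0.33 * 0.19 = 0.0627 rad
= 3.5924 deg
theta_new = 111 + 3.5924 = 114.5924 deg


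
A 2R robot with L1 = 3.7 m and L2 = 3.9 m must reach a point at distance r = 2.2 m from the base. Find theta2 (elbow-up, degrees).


cos(theta2) = (r^2 - L1^2 - L2^2) / (2*L1*L2)
cos(theta2) = (4.84 - 13.69 - 15.21) / 28.86
cos(theta2) = -0.83368
theta2 = 146.4786 degrees


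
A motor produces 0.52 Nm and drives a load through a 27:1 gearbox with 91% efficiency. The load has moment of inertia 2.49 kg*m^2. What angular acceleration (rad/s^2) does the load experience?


tau_out = tau_motor * N * eta
= 0.52 * 27 * 0.91 = 12.7764 Nm
alpha = tau_out / I = 12.7764 / 2.49
= 5.1311 rad/s^2


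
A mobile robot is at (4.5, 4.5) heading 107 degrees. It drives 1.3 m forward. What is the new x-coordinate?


x_new = x0 + d*cos(theta)
= 4.5 + 1.3*cos(107)
= 4.5 + -0.3801
= 4.1199


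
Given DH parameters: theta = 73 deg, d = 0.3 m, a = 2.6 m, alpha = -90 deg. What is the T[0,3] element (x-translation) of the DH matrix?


T[0,3] = a * cos(theta)
= 2.6 * cos(73 deg)
= 2.6 * 0.2924
= 0.7602
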